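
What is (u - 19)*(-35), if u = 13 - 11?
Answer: 595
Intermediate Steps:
u = 2
(u - 19)*(-35) = (2 - 19)*(-35) = -17*(-35) = 595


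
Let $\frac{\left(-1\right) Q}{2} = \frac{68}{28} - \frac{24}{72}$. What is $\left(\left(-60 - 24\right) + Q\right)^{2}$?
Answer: $\frac{3429904}{441} \approx 7777.6$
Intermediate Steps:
$Q = - \frac{88}{21}$ ($Q = - 2 \left(\frac{68}{28} - \frac{24}{72}\right) = - 2 \left(68 \cdot \frac{1}{28} - \frac{1}{3}\right) = - 2 \left(\frac{17}{7} - \frac{1}{3}\right) = \left(-2\right) \frac{44}{21} = - \frac{88}{21} \approx -4.1905$)
$\left(\left(-60 - 24\right) + Q\right)^{2} = \left(\left(-60 - 24\right) - \frac{88}{21}\right)^{2} = \left(-84 - \frac{88}{21}\right)^{2} = \left(- \frac{1852}{21}\right)^{2} = \frac{3429904}{441}$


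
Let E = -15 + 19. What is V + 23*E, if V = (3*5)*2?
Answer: 122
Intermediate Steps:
V = 30 (V = 15*2 = 30)
E = 4
V + 23*E = 30 + 23*4 = 30 + 92 = 122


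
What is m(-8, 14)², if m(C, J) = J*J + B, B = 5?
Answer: 40401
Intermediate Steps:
m(C, J) = 5 + J² (m(C, J) = J*J + 5 = J² + 5 = 5 + J²)
m(-8, 14)² = (5 + 14²)² = (5 + 196)² = 201² = 40401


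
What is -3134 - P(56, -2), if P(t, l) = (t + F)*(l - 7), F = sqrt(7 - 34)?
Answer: -2630 + 27*I*sqrt(3) ≈ -2630.0 + 46.765*I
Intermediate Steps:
F = 3*I*sqrt(3) (F = sqrt(-27) = 3*I*sqrt(3) ≈ 5.1962*I)
P(t, l) = (-7 + l)*(t + 3*I*sqrt(3)) (P(t, l) = (t + 3*I*sqrt(3))*(l - 7) = (t + 3*I*sqrt(3))*(-7 + l) = (-7 + l)*(t + 3*I*sqrt(3)))
-3134 - P(56, -2) = -3134 - (-7*56 - 2*56 - 21*I*sqrt(3) + 3*I*(-2)*sqrt(3)) = -3134 - (-392 - 112 - 21*I*sqrt(3) - 6*I*sqrt(3)) = -3134 - (-504 - 27*I*sqrt(3)) = -3134 + (504 + 27*I*sqrt(3)) = -2630 + 27*I*sqrt(3)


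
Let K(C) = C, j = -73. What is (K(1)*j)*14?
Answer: -1022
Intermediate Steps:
(K(1)*j)*14 = (1*(-73))*14 = -73*14 = -1022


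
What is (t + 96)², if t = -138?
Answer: 1764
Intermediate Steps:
(t + 96)² = (-138 + 96)² = (-42)² = 1764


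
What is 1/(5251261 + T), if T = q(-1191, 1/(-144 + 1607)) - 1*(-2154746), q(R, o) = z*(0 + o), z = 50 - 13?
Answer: 1463/10834988278 ≈ 1.3503e-7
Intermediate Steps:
z = 37
q(R, o) = 37*o (q(R, o) = 37*(0 + o) = 37*o)
T = 3152393435/1463 (T = 37/(-144 + 1607) - 1*(-2154746) = 37/1463 + 2154746 = 3152393435/1463 ≈ 2.1547e+6)
1/(5251261 + T) = 1/(5251261 + 3152393435/1463) = 1/(10834988278/1463) = 1463/10834988278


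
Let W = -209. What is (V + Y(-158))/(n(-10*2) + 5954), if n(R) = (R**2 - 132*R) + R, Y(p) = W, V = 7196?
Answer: 6987/8974 ≈ 0.77858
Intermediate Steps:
Y(p) = -209
n(R) = R**2 - 131*R
(V + Y(-158))/(n(-10*2) + 5954) = (7196 - 209)/((-10*2)*(-131 - 10*2) + 5954) = 6987/(-20*(-131 - 20) + 5954) = 6987/(-20*(-151) + 5954) = 6987/(3020 + 5954) = 6987/8974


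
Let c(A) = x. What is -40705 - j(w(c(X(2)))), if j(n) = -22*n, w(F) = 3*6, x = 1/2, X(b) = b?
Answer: -40309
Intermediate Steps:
x = ½ ≈ 0.50000
c(A) = ½
w(F) = 18
-40705 - j(w(c(X(2)))) = -40705 - (-22)*18 = -40705 - 1*(-396) = -40705 + 396 = -40309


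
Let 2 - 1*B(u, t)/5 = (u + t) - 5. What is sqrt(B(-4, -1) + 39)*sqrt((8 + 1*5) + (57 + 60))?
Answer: 3*sqrt(1430) ≈ 113.45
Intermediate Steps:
B(u, t) = 35 - 5*t - 5*u (B(u, t) = 10 - 5*((u + t) - 5) = 10 - 5*((t + u) - 5) = 10 - 5*(-5 + t + u) = 10 + (25 - 5*t - 5*u) = 35 - 5*t - 5*u)
sqrt(B(-4, -1) + 39)*sqrt((8 + 1*5) + (57 + 60)) = sqrt((35 - 5*(-1) - 5*(-4)) + 39)*sqrt((8 + 1*5) + (57 + 60)) = sqrt((35 + 5 + 20) + 39)*sqrt((8 + 5) + 117) = sqrt(60 + 39)*sqrt(13 + 117) = sqrt(99)*sqrt(130) = (3*sqrt(11))*sqrt(130) = 3*sqrt(1430)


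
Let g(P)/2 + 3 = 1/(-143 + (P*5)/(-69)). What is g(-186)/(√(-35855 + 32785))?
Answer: 1792*I*√3070/914553 ≈ 0.10857*I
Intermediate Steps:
g(P) = -6 + 2/(-143 - 5*P/69) (g(P) = -6 + 2/(-143 + (P*5)/(-69)) = -6 + 2/(-143 + (5*P)*(-1/69)) = -6 + 2/(-143 - 5*P/69))
g(-186)/(√(-35855 + 32785)) = (30*(-1978 - 1*(-186))/(9867 + 5*(-186)))/(√(-35855 + 32785)) = (30*(-1978 + 186)/(9867 - 930))/(√(-3070)) = (30*(-1792)/8937)/((I*√3070)) = (30*(1/8937)*(-1792))*(-I*√3070/3070) = -(-1792)*I*√3070/914553 = 1792*I*√3070/914553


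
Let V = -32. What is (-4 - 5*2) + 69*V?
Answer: -2222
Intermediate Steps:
(-4 - 5*2) + 69*V = (-4 - 5*2) + 69*(-32) = (-4 - 10) - 2208 = -14 - 2208 = -2222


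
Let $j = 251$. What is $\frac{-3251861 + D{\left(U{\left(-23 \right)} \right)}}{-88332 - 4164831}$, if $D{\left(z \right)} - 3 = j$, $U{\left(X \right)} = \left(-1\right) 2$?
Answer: $\frac{1083869}{1417721} \approx 0.76451$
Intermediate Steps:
$U{\left(X \right)} = -2$
$D{\left(z \right)} = 254$ ($D{\left(z \right)} = 3 + 251 = 254$)
$\frac{-3251861 + D{\left(U{\left(-23 \right)} \right)}}{-88332 - 4164831} = \frac{-3251861 + 254}{-88332 - 4164831} = - \frac{3251607}{-4253163} = \left(-3251607\right) \left(- \frac{1}{4253163}\right) = \frac{1083869}{1417721}$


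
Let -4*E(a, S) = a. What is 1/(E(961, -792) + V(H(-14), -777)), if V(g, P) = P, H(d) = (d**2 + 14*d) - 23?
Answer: -4/4069 ≈ -0.00098304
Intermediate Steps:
H(d) = -23 + d**2 + 14*d
E(a, S) = -a/4
1/(E(961, -792) + V(H(-14), -777)) = 1/(-1/4*961 - 777) = 1/(-961/4 - 777) = 1/(-4069/4) = -4/4069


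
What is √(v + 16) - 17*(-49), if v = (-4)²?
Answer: 833 + 4*√2 ≈ 838.66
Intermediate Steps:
v = 16
√(v + 16) - 17*(-49) = √(16 + 16) - 17*(-49) = √32 + 833 = 4*√2 + 833 = 833 + 4*√2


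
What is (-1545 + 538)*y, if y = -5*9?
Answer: 45315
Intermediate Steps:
y = -45
(-1545 + 538)*y = (-1545 + 538)*(-45) = -1007*(-45) = 45315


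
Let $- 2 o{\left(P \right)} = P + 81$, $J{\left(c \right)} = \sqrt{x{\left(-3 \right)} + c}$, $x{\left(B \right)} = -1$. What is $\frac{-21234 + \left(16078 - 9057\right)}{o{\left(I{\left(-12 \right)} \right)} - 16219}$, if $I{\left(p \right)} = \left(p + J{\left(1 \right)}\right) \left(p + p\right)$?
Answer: $\frac{28426}{32807} \approx 0.86646$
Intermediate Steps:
$J{\left(c \right)} = \sqrt{-1 + c}$
$I{\left(p \right)} = 2 p^{2}$ ($I{\left(p \right)} = \left(p + \sqrt{-1 + 1}\right) \left(p + p\right) = \left(p + \sqrt{0}\right) 2 p = \left(p + 0\right) 2 p = p 2 p = 2 p^{2}$)
$o{\left(P \right)} = - \frac{81}{2} - \frac{P}{2}$ ($o{\left(P \right)} = - \frac{P + 81}{2} = - \frac{81 + P}{2} = - \frac{81}{2} - \frac{P}{2}$)
$\frac{-21234 + \left(16078 - 9057\right)}{o{\left(I{\left(-12 \right)} \right)} - 16219} = \frac{-21234 + \left(16078 - 9057\right)}{\left(- \frac{81}{2} - \frac{2 \left(-12\right)^{2}}{2}\right) - 16219} = \frac{-21234 + \left(16078 - 9057\right)}{\left(- \frac{81}{2} - \frac{2 \cdot 144}{2}\right) - 16219} = \frac{-21234 + 7021}{\left(- \frac{81}{2} - 144\right) - 16219} = - \frac{14213}{\left(- \frac{81}{2} - 144\right) - 16219} = - \frac{14213}{- \frac{369}{2} - 16219} = - \frac{14213}{- \frac{32807}{2}} = \left(-14213\right) \left(- \frac{2}{32807}\right) = \frac{28426}{32807}$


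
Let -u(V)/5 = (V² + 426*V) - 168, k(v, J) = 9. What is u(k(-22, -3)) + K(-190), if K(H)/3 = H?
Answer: -19305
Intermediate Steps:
u(V) = 840 - 2130*V - 5*V² (u(V) = -5*((V² + 426*V) - 168) = -5*(-168 + V² + 426*V) = 840 - 2130*V - 5*V²)
K(H) = 3*H
u(k(-22, -3)) + K(-190) = (840 - 2130*9 - 5*9²) + 3*(-190) = (840 - 19170 - 5*81) - 570 = (840 - 19170 - 405) - 570 = -18735 - 570 = -19305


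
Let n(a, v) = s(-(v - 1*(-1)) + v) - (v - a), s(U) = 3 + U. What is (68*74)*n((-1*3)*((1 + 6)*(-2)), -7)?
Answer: 256632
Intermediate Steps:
n(a, v) = 2 + a - v (n(a, v) = (3 + (-(v - 1*(-1)) + v)) - (v - a) = (3 + (-(v + 1) + v)) + (a - v) = (3 + (-(1 + v) + v)) + (a - v) = (3 + ((-1 - v) + v)) + (a - v) = (3 - 1) + (a - v) = 2 + (a - v) = 2 + a - v)
(68*74)*n((-1*3)*((1 + 6)*(-2)), -7) = (68*74)*(2 + (-1*3)*((1 + 6)*(-2)) - 1*(-7)) = 5032*(2 - 21*(-2) + 7) = 5032*(2 - 3*(-14) + 7) = 5032*(2 + 42 + 7) = 5032*51 = 256632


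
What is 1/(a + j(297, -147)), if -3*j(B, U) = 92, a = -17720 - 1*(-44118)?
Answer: 3/79102 ≈ 3.7926e-5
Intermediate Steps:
a = 26398 (a = -17720 + 44118 = 26398)
j(B, U) = -92/3 (j(B, U) = -⅓*92 = -92/3)
1/(a + j(297, -147)) = 1/(26398 - 92/3) = 1/(79102/3) = 3/79102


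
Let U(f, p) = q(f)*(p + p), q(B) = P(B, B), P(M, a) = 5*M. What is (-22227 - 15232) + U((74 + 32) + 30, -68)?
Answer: -129939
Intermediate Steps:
q(B) = 5*B
U(f, p) = 10*f*p (U(f, p) = (5*f)*(p + p) = (5*f)*(2*p) = 10*f*p)
(-22227 - 15232) + U((74 + 32) + 30, -68) = (-22227 - 15232) + 10*((74 + 32) + 30)*(-68) = -37459 + 10*(106 + 30)*(-68) = -37459 + 10*136*(-68) = -37459 - 92480 = -129939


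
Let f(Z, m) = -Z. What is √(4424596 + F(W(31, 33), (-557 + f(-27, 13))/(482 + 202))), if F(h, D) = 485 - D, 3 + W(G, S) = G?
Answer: √57508362746/114 ≈ 2103.6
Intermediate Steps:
W(G, S) = -3 + G
√(4424596 + F(W(31, 33), (-557 + f(-27, 13))/(482 + 202))) = √(4424596 + (485 - (-557 - 1*(-27))/(482 + 202))) = √(4424596 + (485 - (-557 + 27)/684)) = √(4424596 + (485 - (-530)/684)) = √(4424596 + (485 - 1*(-265/342))) = √(4424596 + (485 + 265/342)) = √(4424596 + 166135/342) = √(1513377967/342) = √57508362746/114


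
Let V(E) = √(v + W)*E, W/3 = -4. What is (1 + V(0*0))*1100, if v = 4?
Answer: 1100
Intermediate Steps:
W = -12 (W = 3*(-4) = -12)
V(E) = 2*I*E*√2 (V(E) = √(4 - 12)*E = √(-8)*E = (2*I*√2)*E = 2*I*E*√2)
(1 + V(0*0))*1100 = (1 + 2*I*(0*0)*√2)*1100 = (1 + 2*I*0*√2)*1100 = (1 + 0)*1100 = 1*1100 = 1100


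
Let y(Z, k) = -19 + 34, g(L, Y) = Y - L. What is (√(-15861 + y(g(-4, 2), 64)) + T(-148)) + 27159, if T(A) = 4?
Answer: 27163 + I*√15846 ≈ 27163.0 + 125.88*I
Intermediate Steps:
y(Z, k) = 15
(√(-15861 + y(g(-4, 2), 64)) + T(-148)) + 27159 = (√(-15861 + 15) + 4) + 27159 = (√(-15846) + 4) + 27159 = (I*√15846 + 4) + 27159 = (4 + I*√15846) + 27159 = 27163 + I*√15846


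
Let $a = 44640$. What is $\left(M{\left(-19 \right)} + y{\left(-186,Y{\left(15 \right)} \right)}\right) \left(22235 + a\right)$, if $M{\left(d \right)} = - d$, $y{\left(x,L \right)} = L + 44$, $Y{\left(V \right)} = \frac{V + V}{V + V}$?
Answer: $4280000$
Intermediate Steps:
$Y{\left(V \right)} = 1$ ($Y{\left(V \right)} = \frac{2 V}{2 V} = 2 V \frac{1}{2 V} = 1$)
$y{\left(x,L \right)} = 44 + L$
$\left(M{\left(-19 \right)} + y{\left(-186,Y{\left(15 \right)} \right)}\right) \left(22235 + a\right) = \left(\left(-1\right) \left(-19\right) + \left(44 + 1\right)\right) \left(22235 + 44640\right) = \left(19 + 45\right) 66875 = 64 \cdot 66875 = 4280000$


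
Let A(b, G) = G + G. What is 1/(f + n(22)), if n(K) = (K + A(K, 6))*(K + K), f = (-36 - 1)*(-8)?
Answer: 1/1792 ≈ 0.00055804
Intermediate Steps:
f = 296 (f = -37*(-8) = 296)
A(b, G) = 2*G
n(K) = 2*K*(12 + K) (n(K) = (K + 2*6)*(K + K) = (K + 12)*(2*K) = (12 + K)*(2*K) = 2*K*(12 + K))
1/(f + n(22)) = 1/(296 + 2*22*(12 + 22)) = 1/(296 + 2*22*34) = 1/(296 + 1496) = 1/1792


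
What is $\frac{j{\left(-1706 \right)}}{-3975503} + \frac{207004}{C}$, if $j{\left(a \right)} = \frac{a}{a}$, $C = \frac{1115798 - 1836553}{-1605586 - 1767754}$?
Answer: $\frac{79316381826473695}{81867533279} \approx 9.6884 \cdot 10^{5}$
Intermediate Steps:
$C = \frac{144151}{674668}$ ($C = - \frac{720755}{-3373340} = \left(-720755\right) \left(- \frac{1}{3373340}\right) = \frac{144151}{674668} \approx 0.21366$)
$j{\left(a \right)} = 1$
$\frac{j{\left(-1706 \right)}}{-3975503} + \frac{207004}{C} = 1 \frac{1}{-3975503} + \frac{207004}{\frac{144151}{674668}} = 1 \left(- \frac{1}{3975503}\right) + 207004 \cdot \frac{674668}{144151} = - \frac{1}{3975503} + \frac{19951282096}{20593} = \frac{79316381826473695}{81867533279}$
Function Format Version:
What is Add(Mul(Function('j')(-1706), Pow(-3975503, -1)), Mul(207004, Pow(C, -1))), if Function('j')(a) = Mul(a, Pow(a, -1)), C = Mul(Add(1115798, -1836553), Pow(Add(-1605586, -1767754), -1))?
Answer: Rational(79316381826473695, 81867533279) ≈ 9.6884e+5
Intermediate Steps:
C = Rational(144151, 674668) (C = Mul(-720755, Pow(-3373340, -1)) = Mul(-720755, Rational(-1, 3373340)) = Rational(144151, 674668) ≈ 0.21366)
Function('j')(a) = 1
Add(Mul(Function('j')(-1706), Pow(-3975503, -1)), Mul(207004, Pow(C, -1))) = Add(Mul(1, Pow(-3975503, -1)), Mul(207004, Pow(Rational(144151, 674668), -1))) = Add(Mul(1, Rational(-1, 3975503)), Mul(207004, Rational(674668, 144151))) = Add(Rational(-1, 3975503), Rational(19951282096, 20593)) = Rational(79316381826473695, 81867533279)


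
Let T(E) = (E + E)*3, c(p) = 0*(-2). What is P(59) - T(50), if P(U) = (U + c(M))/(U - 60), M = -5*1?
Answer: -359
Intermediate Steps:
M = -5
c(p) = 0
P(U) = U/(-60 + U) (P(U) = (U + 0)/(U - 60) = U/(-60 + U))
T(E) = 6*E (T(E) = (2*E)*3 = 6*E)
P(59) - T(50) = 59/(-60 + 59) - 6*50 = 59/(-1) - 1*300 = 59*(-1) - 300 = -59 - 300 = -359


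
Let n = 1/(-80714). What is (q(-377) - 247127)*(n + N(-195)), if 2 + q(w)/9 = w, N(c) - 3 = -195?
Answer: 1941304841941/40357 ≈ 4.8103e+7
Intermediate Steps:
N(c) = -192 (N(c) = 3 - 195 = -192)
n = -1/80714 ≈ -1.2389e-5
q(w) = -18 + 9*w
(q(-377) - 247127)*(n + N(-195)) = ((-18 + 9*(-377)) - 247127)*(-1/80714 - 192) = ((-18 - 3393) - 247127)*(-15497089/80714) = (-3411 - 247127)*(-15497089/80714) = -250538*(-15497089/80714) = 1941304841941/40357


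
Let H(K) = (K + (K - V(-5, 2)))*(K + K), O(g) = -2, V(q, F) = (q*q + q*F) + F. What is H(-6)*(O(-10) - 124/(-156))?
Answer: -5452/13 ≈ -419.38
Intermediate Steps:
V(q, F) = F + q**2 + F*q (V(q, F) = (q**2 + F*q) + F = F + q**2 + F*q)
H(K) = 2*K*(-17 + 2*K) (H(K) = (K + (K - (2 + (-5)**2 + 2*(-5))))*(K + K) = (K + (K - (2 + 25 - 10)))*(2*K) = (K + (K - 1*17))*(2*K) = (K + (K - 17))*(2*K) = (K + (-17 + K))*(2*K) = (-17 + 2*K)*(2*K) = 2*K*(-17 + 2*K))
H(-6)*(O(-10) - 124/(-156)) = (2*(-6)*(-17 + 2*(-6)))*(-2 - 124/(-156)) = (2*(-6)*(-17 - 12))*(-2 - 124*(-1/156)) = (2*(-6)*(-29))*(-2 + 31/39) = 348*(-47/39) = -5452/13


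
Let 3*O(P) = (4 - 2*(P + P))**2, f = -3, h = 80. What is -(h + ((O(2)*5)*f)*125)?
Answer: 9920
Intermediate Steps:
O(P) = (4 - 4*P)**2/3 (O(P) = (4 - 2*(P + P))**2/3 = (4 - 4*P)**2/3)
-(h + ((O(2)*5)*f)*125) = -(80 + (((16*(-1 + 2)**2/3)*5)*(-3))*125) = -(80 + ((((16/3)*1**2)*5)*(-3))*125) = -(80 + ((((16/3)*1)*5)*(-3))*125) = -(80 + (((16/3)*5)*(-3))*125) = -(80 + ((80/3)*(-3))*125) = -(80 - 80*125) = -(80 - 10000) = -1*(-9920) = 9920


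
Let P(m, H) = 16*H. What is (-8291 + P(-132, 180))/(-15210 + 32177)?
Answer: -5411/16967 ≈ -0.31891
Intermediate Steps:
(-8291 + P(-132, 180))/(-15210 + 32177) = (-8291 + 16*180)/(-15210 + 32177) = (-8291 + 2880)/16967 = -5411*1/16967 = -5411/16967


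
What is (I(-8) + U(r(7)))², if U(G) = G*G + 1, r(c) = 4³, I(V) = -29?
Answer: 16548624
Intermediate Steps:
r(c) = 64
U(G) = 1 + G² (U(G) = G² + 1 = 1 + G²)
(I(-8) + U(r(7)))² = (-29 + (1 + 64²))² = (-29 + (1 + 4096))² = (-29 + 4097)² = 4068² = 16548624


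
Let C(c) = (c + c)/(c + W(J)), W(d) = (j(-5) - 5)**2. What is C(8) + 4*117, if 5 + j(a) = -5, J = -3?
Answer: 109060/233 ≈ 468.07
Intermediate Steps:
j(a) = -10 (j(a) = -5 - 5 = -10)
W(d) = 225 (W(d) = (-10 - 5)**2 = (-15)**2 = 225)
C(c) = 2*c/(225 + c) (C(c) = (c + c)/(c + 225) = (2*c)/(225 + c) = 2*c/(225 + c))
C(8) + 4*117 = 2*8/(225 + 8) + 4*117 = 2*8/233 + 468 = 2*8*(1/233) + 468 = 16/233 + 468 = 109060/233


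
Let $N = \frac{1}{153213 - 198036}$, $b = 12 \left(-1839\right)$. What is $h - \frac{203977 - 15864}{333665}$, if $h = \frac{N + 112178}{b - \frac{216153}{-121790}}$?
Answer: $- \frac{226989391548406569983}{40193076575142464265} \approx -5.6475$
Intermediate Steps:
$b = -22068$
$N = - \frac{1}{44823}$ ($N = \frac{1}{-44823} = - \frac{1}{44823} \approx -2.231 \cdot 10^{-5}$)
$h = - \frac{612378935702470}{120459372649641}$ ($h = \frac{- \frac{1}{44823} + 112178}{-22068 - \frac{216153}{-121790}} = \frac{5028154493}{44823 \left(-22068 - - \frac{216153}{121790}\right)} = \frac{5028154493}{44823 \left(-22068 + \frac{216153}{121790}\right)} = \frac{5028154493}{44823 \left(- \frac{2687445567}{121790}\right)} = \frac{5028154493}{44823} \left(- \frac{121790}{2687445567}\right) = - \frac{612378935702470}{120459372649641} \approx -5.0837$)
$h - \frac{203977 - 15864}{333665} = - \frac{612378935702470}{120459372649641} - \frac{203977 - 15864}{333665} = - \frac{612378935702470}{120459372649641} - 188113 \cdot \frac{1}{333665} = - \frac{612378935702470}{120459372649641} - \frac{188113}{333665} = - \frac{226989391548406569983}{40193076575142464265}$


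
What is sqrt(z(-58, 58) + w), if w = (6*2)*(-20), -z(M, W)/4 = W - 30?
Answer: 4*I*sqrt(22) ≈ 18.762*I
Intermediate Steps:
z(M, W) = 120 - 4*W (z(M, W) = -4*(W - 30) = -4*(-30 + W) = 120 - 4*W)
w = -240 (w = 12*(-20) = -240)
sqrt(z(-58, 58) + w) = sqrt((120 - 4*58) - 240) = sqrt((120 - 232) - 240) = sqrt(-112 - 240) = sqrt(-352) = 4*I*sqrt(22)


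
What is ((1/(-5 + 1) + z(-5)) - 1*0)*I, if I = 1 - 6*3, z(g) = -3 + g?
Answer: 561/4 ≈ 140.25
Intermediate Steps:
I = -17 (I = 1 - 18 = -17)
((1/(-5 + 1) + z(-5)) - 1*0)*I = ((1/(-5 + 1) + (-3 - 5)) - 1*0)*(-17) = ((1/(-4) - 8) + 0)*(-17) = ((-¼ - 8) + 0)*(-17) = (-33/4 + 0)*(-17) = -33/4*(-17) = 561/4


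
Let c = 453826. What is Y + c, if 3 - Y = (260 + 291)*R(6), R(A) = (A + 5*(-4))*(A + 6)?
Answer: 546397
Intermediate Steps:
R(A) = (-20 + A)*(6 + A) (R(A) = (A - 20)*(6 + A) = (-20 + A)*(6 + A))
Y = 92571 (Y = 3 - (260 + 291)*(-120 + 6² - 14*6) = 3 - 551*(-120 + 36 - 84) = 3 - 551*(-168) = 3 - 1*(-92568) = 3 + 92568 = 92571)
Y + c = 92571 + 453826 = 546397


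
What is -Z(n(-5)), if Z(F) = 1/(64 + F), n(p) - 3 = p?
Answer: -1/62 ≈ -0.016129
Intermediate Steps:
n(p) = 3 + p
-Z(n(-5)) = -1/(64 + (3 - 5)) = -1/(64 - 2) = -1/62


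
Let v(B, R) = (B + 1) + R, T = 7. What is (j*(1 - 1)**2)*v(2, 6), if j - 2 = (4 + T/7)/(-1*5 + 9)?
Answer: 0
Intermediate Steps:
v(B, R) = 1 + B + R (v(B, R) = (1 + B) + R = 1 + B + R)
j = 13/4 (j = 2 + (4 + 7/7)/(-1*5 + 9) = 2 + (4 + 7*(1/7))/(-5 + 9) = 2 + (4 + 1)/4 = 2 + 5*(1/4) = 2 + 5/4 = 13/4 ≈ 3.2500)
(j*(1 - 1)**2)*v(2, 6) = (13*(1 - 1)**2/4)*(1 + 2 + 6) = ((13/4)*0**2)*9 = ((13/4)*0)*9 = 0*9 = 0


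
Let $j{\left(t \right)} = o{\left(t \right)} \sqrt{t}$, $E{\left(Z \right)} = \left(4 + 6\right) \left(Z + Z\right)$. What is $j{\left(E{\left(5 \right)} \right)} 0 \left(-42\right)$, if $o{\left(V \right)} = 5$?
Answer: $0$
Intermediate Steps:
$E{\left(Z \right)} = 20 Z$ ($E{\left(Z \right)} = 10 \cdot 2 Z = 20 Z$)
$j{\left(t \right)} = 5 \sqrt{t}$
$j{\left(E{\left(5 \right)} \right)} 0 \left(-42\right) = 5 \sqrt{20 \cdot 5} \cdot 0 \left(-42\right) = 5 \sqrt{100} \cdot 0 \left(-42\right) = 5 \cdot 10 \cdot 0 \left(-42\right) = 50 \cdot 0 \left(-42\right) = 0 \left(-42\right) = 0$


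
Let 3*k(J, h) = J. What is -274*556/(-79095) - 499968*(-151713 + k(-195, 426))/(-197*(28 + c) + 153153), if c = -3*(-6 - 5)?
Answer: 375129862502104/697696995 ≈ 5.3767e+5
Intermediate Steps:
k(J, h) = J/3
c = 33 (c = -3*(-11) = 33)
-274*556/(-79095) - 499968*(-151713 + k(-195, 426))/(-197*(28 + c) + 153153) = -274*556/(-79095) - 499968*(-151713 + (⅓)*(-195))/(-197*(28 + 33) + 153153) = -152344*(-1/79095) - 499968*(-151713 - 65)/(-197*61 + 153153) = 152344/79095 - 499968*(-151778/(-12017 + 153153)) = 152344/79095 - 499968/(141136*(-1/151778)) = 152344/79095 - 499968/(-70568/75889) = 152344/79095 - 499968*(-75889/70568) = 152344/79095 + 4742758944/8821 = 375129862502104/697696995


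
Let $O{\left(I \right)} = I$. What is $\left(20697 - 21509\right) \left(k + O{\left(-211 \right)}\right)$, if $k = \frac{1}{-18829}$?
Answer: $\frac{3226011040}{18829} \approx 1.7133 \cdot 10^{5}$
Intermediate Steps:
$k = - \frac{1}{18829} \approx -5.311 \cdot 10^{-5}$
$\left(20697 - 21509\right) \left(k + O{\left(-211 \right)}\right) = \left(20697 - 21509\right) \left(- \frac{1}{18829} - 211\right) = \left(-812\right) \left(- \frac{3972920}{18829}\right) = \frac{3226011040}{18829}$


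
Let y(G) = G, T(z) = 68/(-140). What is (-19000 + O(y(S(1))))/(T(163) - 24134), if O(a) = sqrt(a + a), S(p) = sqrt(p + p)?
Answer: 665000/844707 - 35*2**(3/4)/844707 ≈ 0.78719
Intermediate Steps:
T(z) = -17/35 (T(z) = 68*(-1/140) = -17/35)
S(p) = sqrt(2)*sqrt(p) (S(p) = sqrt(2*p) = sqrt(2)*sqrt(p))
O(a) = sqrt(2)*sqrt(a) (O(a) = sqrt(2*a) = sqrt(2)*sqrt(a))
(-19000 + O(y(S(1))))/(T(163) - 24134) = (-19000 + sqrt(2)*sqrt(sqrt(2)*sqrt(1)))/(-17/35 - 24134) = (-19000 + sqrt(2)*sqrt(sqrt(2)*1))/(-844707/35) = (-19000 + sqrt(2)*sqrt(sqrt(2)))*(-35/844707) = (-19000 + sqrt(2)*2**(1/4))*(-35/844707) = (-19000 + 2**(3/4))*(-35/844707) = 665000/844707 - 35*2**(3/4)/844707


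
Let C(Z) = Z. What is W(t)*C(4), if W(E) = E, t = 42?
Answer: 168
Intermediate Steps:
W(t)*C(4) = 42*4 = 168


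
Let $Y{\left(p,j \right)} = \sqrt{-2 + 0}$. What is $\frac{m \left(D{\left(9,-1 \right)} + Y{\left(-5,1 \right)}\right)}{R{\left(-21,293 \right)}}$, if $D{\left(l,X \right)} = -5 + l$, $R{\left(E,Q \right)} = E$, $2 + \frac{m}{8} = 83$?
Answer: $- \frac{864}{7} - \frac{216 i \sqrt{2}}{7} \approx -123.43 - 43.639 i$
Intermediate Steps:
$m = 648$ ($m = -16 + 8 \cdot 83 = -16 + 664 = 648$)
$Y{\left(p,j \right)} = i \sqrt{2}$ ($Y{\left(p,j \right)} = \sqrt{-2} = i \sqrt{2}$)
$\frac{m \left(D{\left(9,-1 \right)} + Y{\left(-5,1 \right)}\right)}{R{\left(-21,293 \right)}} = \frac{648 \left(\left(-5 + 9\right) + i \sqrt{2}\right)}{-21} = 648 \left(4 + i \sqrt{2}\right) \left(- \frac{1}{21}\right) = \left(2592 + 648 i \sqrt{2}\right) \left(- \frac{1}{21}\right) = - \frac{864}{7} - \frac{216 i \sqrt{2}}{7}$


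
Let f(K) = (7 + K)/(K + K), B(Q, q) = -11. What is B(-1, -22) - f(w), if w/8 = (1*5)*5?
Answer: -4607/400 ≈ -11.518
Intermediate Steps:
w = 200 (w = 8*((1*5)*5) = 8*(5*5) = 8*25 = 200)
f(K) = (7 + K)/(2*K) (f(K) = (7 + K)/((2*K)) = (7 + K)*(1/(2*K)) = (7 + K)/(2*K))
B(-1, -22) - f(w) = -11 - (7 + 200)/(2*200) = -11 - 207/(2*200) = -11 - 1*207/400 = -11 - 207/400 = -4607/400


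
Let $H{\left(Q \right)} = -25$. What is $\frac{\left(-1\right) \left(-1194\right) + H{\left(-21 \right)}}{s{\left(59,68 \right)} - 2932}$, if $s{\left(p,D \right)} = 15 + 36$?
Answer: $- \frac{1169}{2881} \approx -0.40576$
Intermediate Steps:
$s{\left(p,D \right)} = 51$
$\frac{\left(-1\right) \left(-1194\right) + H{\left(-21 \right)}}{s{\left(59,68 \right)} - 2932} = \frac{\left(-1\right) \left(-1194\right) - 25}{51 - 2932} = \frac{1194 - 25}{-2881} = 1169 \left(- \frac{1}{2881}\right) = - \frac{1169}{2881}$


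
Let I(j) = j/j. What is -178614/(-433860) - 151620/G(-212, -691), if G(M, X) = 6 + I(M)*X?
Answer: 2196806793/9906470 ≈ 221.75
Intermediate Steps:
I(j) = 1
G(M, X) = 6 + X (G(M, X) = 6 + 1*X = 6 + X)
-178614/(-433860) - 151620/G(-212, -691) = -178614/(-433860) - 151620/(6 - 691) = -178614*(-1/433860) - 151620/(-685) = 29769/72310 - 151620*(-1/685) = 29769/72310 + 30324/137 = 2196806793/9906470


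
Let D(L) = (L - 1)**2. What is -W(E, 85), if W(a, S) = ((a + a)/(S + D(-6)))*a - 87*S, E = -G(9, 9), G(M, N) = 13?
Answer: 495296/67 ≈ 7392.5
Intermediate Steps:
D(L) = (-1 + L)**2
E = -13 (E = -1*13 = -13)
W(a, S) = -87*S + 2*a**2/(49 + S) (W(a, S) = ((a + a)/(S + (-1 - 6)**2))*a - 87*S = ((2*a)/(S + (-7)**2))*a - 87*S = ((2*a)/(S + 49))*a - 87*S = ((2*a)/(49 + S))*a - 87*S = (2*a/(49 + S))*a - 87*S = 2*a**2/(49 + S) - 87*S = -87*S + 2*a**2/(49 + S))
-W(E, 85) = -(-4263*85 - 87*85**2 + 2*(-13)**2)/(49 + 85) = -(-362355 - 87*7225 + 2*169)/134 = -(-362355 - 628575 + 338)/134 = -(-990592)/134 = -1*(-495296/67) = 495296/67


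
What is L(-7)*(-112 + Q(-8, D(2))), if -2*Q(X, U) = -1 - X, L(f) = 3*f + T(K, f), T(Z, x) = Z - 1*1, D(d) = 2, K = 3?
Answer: 4389/2 ≈ 2194.5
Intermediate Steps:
T(Z, x) = -1 + Z (T(Z, x) = Z - 1 = -1 + Z)
L(f) = 2 + 3*f (L(f) = 3*f + (-1 + 3) = 3*f + 2 = 2 + 3*f)
Q(X, U) = ½ + X/2 (Q(X, U) = -(-1 - X)/2 = ½ + X/2)
L(-7)*(-112 + Q(-8, D(2))) = (2 + 3*(-7))*(-112 + (½ + (½)*(-8))) = (2 - 21)*(-112 + (½ - 4)) = -19*(-112 - 7/2) = -19*(-231/2) = 4389/2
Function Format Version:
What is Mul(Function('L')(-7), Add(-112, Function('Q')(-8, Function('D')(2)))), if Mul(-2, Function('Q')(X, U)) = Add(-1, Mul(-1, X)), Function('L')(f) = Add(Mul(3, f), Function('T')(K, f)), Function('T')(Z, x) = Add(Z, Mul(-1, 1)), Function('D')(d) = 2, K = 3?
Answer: Rational(4389, 2) ≈ 2194.5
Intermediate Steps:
Function('T')(Z, x) = Add(-1, Z) (Function('T')(Z, x) = Add(Z, -1) = Add(-1, Z))
Function('L')(f) = Add(2, Mul(3, f)) (Function('L')(f) = Add(Mul(3, f), Add(-1, 3)) = Add(Mul(3, f), 2) = Add(2, Mul(3, f)))
Function('Q')(X, U) = Add(Rational(1, 2), Mul(Rational(1, 2), X)) (Function('Q')(X, U) = Mul(Rational(-1, 2), Add(-1, Mul(-1, X))) = Add(Rational(1, 2), Mul(Rational(1, 2), X)))
Mul(Function('L')(-7), Add(-112, Function('Q')(-8, Function('D')(2)))) = Mul(Add(2, Mul(3, -7)), Add(-112, Add(Rational(1, 2), Mul(Rational(1, 2), -8)))) = Mul(Add(2, -21), Add(-112, Add(Rational(1, 2), -4))) = Mul(-19, Add(-112, Rational(-7, 2))) = Mul(-19, Rational(-231, 2)) = Rational(4389, 2)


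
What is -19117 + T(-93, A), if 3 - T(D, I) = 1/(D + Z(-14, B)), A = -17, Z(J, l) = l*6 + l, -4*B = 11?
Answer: -8582182/449 ≈ -19114.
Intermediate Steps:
B = -11/4 (B = -¼*11 = -11/4 ≈ -2.7500)
Z(J, l) = 7*l (Z(J, l) = 6*l + l = 7*l)
T(D, I) = 3 - 1/(-77/4 + D) (T(D, I) = 3 - 1/(D + 7*(-11/4)) = 3 - 1/(D - 77/4) = 3 - 1/(-77/4 + D))
-19117 + T(-93, A) = -19117 + (-235 + 12*(-93))/(-77 + 4*(-93)) = -19117 + (-235 - 1116)/(-77 - 372) = -19117 - 1351/(-449) = -19117 - 1/449*(-1351) = -19117 + 1351/449 = -8582182/449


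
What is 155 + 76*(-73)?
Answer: -5393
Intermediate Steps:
155 + 76*(-73) = 155 - 5548 = -5393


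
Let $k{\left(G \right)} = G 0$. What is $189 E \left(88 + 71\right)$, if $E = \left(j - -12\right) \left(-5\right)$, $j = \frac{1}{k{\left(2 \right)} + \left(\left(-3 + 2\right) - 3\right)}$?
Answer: $- \frac{7061985}{4} \approx -1.7655 \cdot 10^{6}$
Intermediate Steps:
$k{\left(G \right)} = 0$
$j = - \frac{1}{4}$ ($j = \frac{1}{0 + \left(\left(-3 + 2\right) - 3\right)} = \frac{1}{0 - 4} = \frac{1}{-4} = - \frac{1}{4} \approx -0.25$)
$E = - \frac{235}{4}$ ($E = \left(- \frac{1}{4} - -12\right) \left(-5\right) = \left(- \frac{1}{4} + 12\right) \left(-5\right) = \frac{47}{4} \left(-5\right) = - \frac{235}{4} \approx -58.75$)
$189 E \left(88 + 71\right) = 189 \left(- \frac{235}{4}\right) \left(88 + 71\right) = \left(- \frac{44415}{4}\right) 159 = - \frac{7061985}{4}$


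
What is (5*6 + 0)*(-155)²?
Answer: 720750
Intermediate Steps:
(5*6 + 0)*(-155)² = (30 + 0)*24025 = 30*24025 = 720750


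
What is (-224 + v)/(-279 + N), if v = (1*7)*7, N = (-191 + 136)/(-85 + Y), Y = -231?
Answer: 7900/12587 ≈ 0.62763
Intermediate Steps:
N = 55/316 (N = (-191 + 136)/(-85 - 231) = -55/(-316) = -55*(-1/316) = 55/316 ≈ 0.17405)
v = 49 (v = 7*7 = 49)
(-224 + v)/(-279 + N) = (-224 + 49)/(-279 + 55/316) = -175/(-88109/316) = -175*(-316/88109) = 7900/12587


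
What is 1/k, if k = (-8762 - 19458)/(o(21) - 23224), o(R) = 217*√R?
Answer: 5806/7055 - 217*√21/28220 ≈ 0.78772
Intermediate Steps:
k = -28220/(-23224 + 217*√21) (k = (-8762 - 19458)/(217*√21 - 23224) = -28220/(-23224 + 217*√21) ≈ 1.2695)
1/k = 1/(7896160/6486329 + 73780*√21/6486329)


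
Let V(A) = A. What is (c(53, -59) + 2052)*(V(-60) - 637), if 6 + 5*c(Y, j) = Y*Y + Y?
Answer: -9141852/5 ≈ -1.8284e+6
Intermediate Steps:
c(Y, j) = -6/5 + Y/5 + Y**2/5 (c(Y, j) = -6/5 + (Y*Y + Y)/5 = -6/5 + (Y**2 + Y)/5 = -6/5 + (Y + Y**2)/5 = -6/5 + (Y/5 + Y**2/5) = -6/5 + Y/5 + Y**2/5)
(c(53, -59) + 2052)*(V(-60) - 637) = ((-6/5 + (1/5)*53 + (1/5)*53**2) + 2052)*(-60 - 637) = ((-6/5 + 53/5 + (1/5)*2809) + 2052)*(-697) = ((-6/5 + 53/5 + 2809/5) + 2052)*(-697) = (2856/5 + 2052)*(-697) = (13116/5)*(-697) = -9141852/5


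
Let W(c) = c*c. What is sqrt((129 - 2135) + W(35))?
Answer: I*sqrt(781) ≈ 27.946*I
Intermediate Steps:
W(c) = c**2
sqrt((129 - 2135) + W(35)) = sqrt((129 - 2135) + 35**2) = sqrt(-2006 + 1225) = sqrt(-781) = I*sqrt(781)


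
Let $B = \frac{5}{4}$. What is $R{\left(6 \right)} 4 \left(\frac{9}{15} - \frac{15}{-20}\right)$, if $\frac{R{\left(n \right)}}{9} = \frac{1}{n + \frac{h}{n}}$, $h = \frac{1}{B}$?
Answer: $\frac{729}{92} \approx 7.9239$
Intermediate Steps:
$B = \frac{5}{4}$ ($B = 5 \cdot \frac{1}{4} = \frac{5}{4} \approx 1.25$)
$h = \frac{4}{5}$ ($h = \frac{1}{\frac{5}{4}} = \frac{4}{5} \approx 0.8$)
$R{\left(n \right)} = \frac{9}{n + \frac{4}{5 n}}$
$R{\left(6 \right)} 4 \left(\frac{9}{15} - \frac{15}{-20}\right) = 45 \cdot 6 \frac{1}{4 + 5 \cdot 6^{2}} \cdot 4 \left(\frac{9}{15} - \frac{15}{-20}\right) = 45 \cdot 6 \frac{1}{4 + 5 \cdot 36} \cdot 4 \left(9 \cdot \frac{1}{15} - - \frac{3}{4}\right) = 45 \cdot 6 \frac{1}{4 + 180} \cdot 4 \left(\frac{3}{5} + \frac{3}{4}\right) = 45 \cdot 6 \cdot \frac{1}{184} \cdot 4 \cdot \frac{27}{20} = \frac{135}{92} \cdot 4 \cdot \frac{27}{20} = \frac{135}{23} \cdot \frac{27}{20} = \frac{729}{92}$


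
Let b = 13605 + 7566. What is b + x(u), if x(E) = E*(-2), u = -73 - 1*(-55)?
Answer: 21207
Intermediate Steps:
u = -18 (u = -73 + 55 = -18)
b = 21171
x(E) = -2*E
b + x(u) = 21171 - 2*(-18) = 21171 + 36 = 21207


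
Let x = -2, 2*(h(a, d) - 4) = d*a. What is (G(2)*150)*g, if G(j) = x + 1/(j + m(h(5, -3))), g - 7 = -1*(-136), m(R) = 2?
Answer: -75075/2 ≈ -37538.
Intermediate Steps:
h(a, d) = 4 + a*d/2 (h(a, d) = 4 + (d*a)/2 = 4 + (a*d)/2 = 4 + a*d/2)
g = 143 (g = 7 - 1*(-136) = 7 + 136 = 143)
G(j) = -2 + 1/(2 + j) (G(j) = -2 + 1/(j + 2) = -2 + 1/(2 + j))
(G(2)*150)*g = (((-3 - 2*2)/(2 + 2))*150)*143 = (((-3 - 4)/4)*150)*143 = (((¼)*(-7))*150)*143 = -7/4*150*143 = -525/2*143 = -75075/2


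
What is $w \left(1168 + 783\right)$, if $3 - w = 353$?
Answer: $-682850$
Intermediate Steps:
$w = -350$ ($w = 3 - 353 = -350$)
$w \left(1168 + 783\right) = - 350 \left(1168 + 783\right) = \left(-350\right) 1951 = -682850$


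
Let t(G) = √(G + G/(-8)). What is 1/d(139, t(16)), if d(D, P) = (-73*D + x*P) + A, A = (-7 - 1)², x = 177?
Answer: -3361/33742761 - 59*√14/33742761 ≈ -0.00010615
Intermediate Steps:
t(G) = √14*√G/4 (t(G) = √(G + G*(-⅛)) = √(G - G/8) = √(7*G/8) = √14*√G/4)
A = 64 (A = (-8)² = 64)
d(D, P) = 64 - 73*D + 177*P (d(D, P) = (-73*D + 177*P) + 64 = 64 - 73*D + 177*P)
1/d(139, t(16)) = 1/(64 - 73*139 + 177*(√14*√16/4)) = 1/(64 - 10147 + 177*((¼)*√14*4)) = 1/(64 - 10147 + 177*√14) = 1/(-10083 + 177*√14)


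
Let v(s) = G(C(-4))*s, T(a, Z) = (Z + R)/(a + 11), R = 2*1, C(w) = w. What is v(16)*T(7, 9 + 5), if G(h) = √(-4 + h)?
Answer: 256*I*√2/9 ≈ 40.227*I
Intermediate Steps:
R = 2
T(a, Z) = (2 + Z)/(11 + a) (T(a, Z) = (Z + 2)/(a + 11) = (2 + Z)/(11 + a))
v(s) = 2*I*s*√2 (v(s) = √(-4 - 4)*s = √(-8)*s = (2*I*√2)*s = 2*I*s*√2)
v(16)*T(7, 9 + 5) = (2*I*16*√2)*((2 + (9 + 5))/(11 + 7)) = (32*I*√2)*((2 + 14)/18) = (32*I*√2)*((1/18)*16) = (32*I*√2)*(8/9) = 256*I*√2/9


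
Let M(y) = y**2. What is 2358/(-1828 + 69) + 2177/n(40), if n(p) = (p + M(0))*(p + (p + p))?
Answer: -7489057/8443200 ≈ -0.88699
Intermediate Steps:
n(p) = 3*p**2 (n(p) = (p + 0**2)*(p + (p + p)) = (p + 0)*(p + 2*p) = p*(3*p) = 3*p**2)
2358/(-1828 + 69) + 2177/n(40) = 2358/(-1828 + 69) + 2177/((3*40**2)) = 2358/(-1759) + 2177/((3*1600)) = 2358*(-1/1759) + 2177/4800 = -2358/1759 + 2177*(1/4800) = -2358/1759 + 2177/4800 = -7489057/8443200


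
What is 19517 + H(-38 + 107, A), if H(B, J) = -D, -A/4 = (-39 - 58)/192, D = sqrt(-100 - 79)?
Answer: 19517 - I*sqrt(179) ≈ 19517.0 - 13.379*I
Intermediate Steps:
D = I*sqrt(179) (D = sqrt(-179) = I*sqrt(179) ≈ 13.379*I)
A = 97/48 (A = -4*(-39 - 58)/192 = -(-388)/192 = -4*(-97/192) = 97/48 ≈ 2.0208)
H(B, J) = -I*sqrt(179)
19517 + H(-38 + 107, A) = 19517 - I*sqrt(179)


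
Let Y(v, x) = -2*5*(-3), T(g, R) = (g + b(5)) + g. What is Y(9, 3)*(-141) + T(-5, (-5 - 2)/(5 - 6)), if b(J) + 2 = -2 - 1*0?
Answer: -4244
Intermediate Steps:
b(J) = -4 (b(J) = -2 + (-2 - 1*0) = -2 + (-2 + 0) = -2 - 2 = -4)
T(g, R) = -4 + 2*g (T(g, R) = (g - 4) + g = (-4 + g) + g = -4 + 2*g)
Y(v, x) = 30 (Y(v, x) = -10*(-3) = 30)
Y(9, 3)*(-141) + T(-5, (-5 - 2)/(5 - 6)) = 30*(-141) + (-4 + 2*(-5)) = -4230 + (-4 - 10) = -4230 - 14 = -4244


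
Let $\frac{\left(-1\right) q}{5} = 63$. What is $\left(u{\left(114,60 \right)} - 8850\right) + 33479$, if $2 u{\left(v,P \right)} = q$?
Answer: $\frac{48943}{2} \approx 24472.0$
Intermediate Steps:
$q = -315$ ($q = \left(-5\right) 63 = -315$)
$u{\left(v,P \right)} = - \frac{315}{2}$ ($u{\left(v,P \right)} = \frac{1}{2} \left(-315\right) = - \frac{315}{2}$)
$\left(u{\left(114,60 \right)} - 8850\right) + 33479 = \left(- \frac{315}{2} - 8850\right) + 33479 = - \frac{18015}{2} + 33479 = \frac{48943}{2}$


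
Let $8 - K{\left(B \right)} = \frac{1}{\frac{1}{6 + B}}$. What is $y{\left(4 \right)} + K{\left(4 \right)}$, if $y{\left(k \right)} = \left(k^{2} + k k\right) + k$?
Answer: $34$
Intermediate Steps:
$y{\left(k \right)} = k + 2 k^{2}$ ($y{\left(k \right)} = \left(k^{2} + k^{2}\right) + k = 2 k^{2} + k = k + 2 k^{2}$)
$K{\left(B \right)} = 2 - B$ ($K{\left(B \right)} = 8 - \frac{1}{\frac{1}{6 + B}} = 8 - \left(6 + B\right) = 2 - B$)
$y{\left(4 \right)} + K{\left(4 \right)} = 4 \left(1 + 2 \cdot 4\right) + \left(2 - 4\right) = 4 \left(1 + 8\right) + \left(2 - 4\right) = 4 \cdot 9 - 2 = 36 - 2 = 34$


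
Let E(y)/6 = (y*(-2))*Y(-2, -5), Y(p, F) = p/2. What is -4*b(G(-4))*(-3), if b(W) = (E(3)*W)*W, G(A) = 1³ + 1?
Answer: 1728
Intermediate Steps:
Y(p, F) = p/2 (Y(p, F) = p*(½) = p/2)
E(y) = 12*y (E(y) = 6*((y*(-2))*((½)*(-2))) = 6*(-2*y*(-1)) = 6*(2*y) = 12*y)
G(A) = 2 (G(A) = 1 + 1 = 2)
b(W) = 36*W² (b(W) = ((12*3)*W)*W = (36*W)*W = 36*W²)
-4*b(G(-4))*(-3) = -144*2²*(-3) = -144*4*(-3) = -4*144*(-3) = -576*(-3) = 1728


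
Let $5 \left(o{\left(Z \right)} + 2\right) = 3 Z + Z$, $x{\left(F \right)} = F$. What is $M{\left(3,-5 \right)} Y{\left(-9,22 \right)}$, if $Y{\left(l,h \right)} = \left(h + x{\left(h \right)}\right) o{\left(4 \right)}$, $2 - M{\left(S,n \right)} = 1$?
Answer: $\frac{264}{5} \approx 52.8$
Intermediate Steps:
$M{\left(S,n \right)} = 1$ ($M{\left(S,n \right)} = 2 - 1 = 1$)
$o{\left(Z \right)} = -2 + \frac{4 Z}{5}$ ($o{\left(Z \right)} = -2 + \frac{3 Z + Z}{5} = -2 + \frac{4 Z}{5}$)
$Y{\left(l,h \right)} = \frac{12 h}{5}$ ($Y{\left(l,h \right)} = \left(h + h\right) \left(-2 + \frac{4}{5} \cdot 4\right) = 2 h \left(-2 + \frac{16}{5}\right) = 2 h \frac{6}{5} = \frac{12 h}{5}$)
$M{\left(3,-5 \right)} Y{\left(-9,22 \right)} = 1 \cdot \frac{12}{5} \cdot 22 = 1 \cdot \frac{264}{5} = \frac{264}{5}$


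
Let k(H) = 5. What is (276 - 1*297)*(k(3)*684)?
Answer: -71820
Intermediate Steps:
(276 - 1*297)*(k(3)*684) = (276 - 1*297)*(5*684) = (276 - 297)*3420 = -21*3420 = -71820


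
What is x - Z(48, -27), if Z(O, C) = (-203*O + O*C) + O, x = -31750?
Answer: -20758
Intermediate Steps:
Z(O, C) = -202*O + C*O (Z(O, C) = (-203*O + C*O) + O = -202*O + C*O)
x - Z(48, -27) = -31750 - 48*(-202 - 27) = -31750 - 48*(-229) = -31750 - 1*(-10992) = -31750 + 10992 = -20758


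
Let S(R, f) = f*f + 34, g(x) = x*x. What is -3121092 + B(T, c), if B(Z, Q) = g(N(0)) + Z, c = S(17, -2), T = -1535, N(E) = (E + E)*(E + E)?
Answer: -3122627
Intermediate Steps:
N(E) = 4*E² (N(E) = (2*E)*(2*E) = 4*E²)
g(x) = x²
S(R, f) = 34 + f² (S(R, f) = f² + 34 = 34 + f²)
c = 38 (c = 34 + (-2)² = 34 + 4 = 38)
B(Z, Q) = Z (B(Z, Q) = (4*0²)² + Z = (4*0)² + Z = 0² + Z = 0 + Z = Z)
-3121092 + B(T, c) = -3121092 - 1535 = -3122627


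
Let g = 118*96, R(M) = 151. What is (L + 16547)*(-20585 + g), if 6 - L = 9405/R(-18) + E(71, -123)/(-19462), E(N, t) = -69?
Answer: -448615296865249/2938762 ≈ -1.5265e+8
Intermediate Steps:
g = 11328
L = -165417957/2938762 (L = 6 - (9405/151 - 69/(-19462)) = 6 - (9405*(1/151) - 69*(-1/19462)) = 6 - (9405/151 + 69/19462) = 6 - 1*183050529/2938762 = 6 - 183050529/2938762 = -165417957/2938762 ≈ -56.288)
(L + 16547)*(-20585 + g) = (-165417957/2938762 + 16547)*(-20585 + 11328) = (48462276857/2938762)*(-9257) = -448615296865249/2938762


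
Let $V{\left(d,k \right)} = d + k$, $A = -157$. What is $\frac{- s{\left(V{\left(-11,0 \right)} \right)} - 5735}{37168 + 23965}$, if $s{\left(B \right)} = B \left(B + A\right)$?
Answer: $- \frac{7583}{61133} \approx -0.12404$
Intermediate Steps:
$s{\left(B \right)} = B \left(-157 + B\right)$ ($s{\left(B \right)} = B \left(B - 157\right) = B \left(-157 + B\right)$)
$\frac{- s{\left(V{\left(-11,0 \right)} \right)} - 5735}{37168 + 23965} = \frac{- \left(-11 + 0\right) \left(-157 + \left(-11 + 0\right)\right) - 5735}{37168 + 23965} = \frac{- \left(-11\right) \left(-157 - 11\right) - 5735}{61133} = \left(- \left(-11\right) \left(-168\right) - 5735\right) \frac{1}{61133} = \left(\left(-1\right) 1848 - 5735\right) \frac{1}{61133} = \left(-1848 - 5735\right) \frac{1}{61133} = \left(-7583\right) \frac{1}{61133} = - \frac{7583}{61133}$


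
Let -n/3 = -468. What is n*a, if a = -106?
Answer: -148824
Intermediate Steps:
n = 1404 (n = -3*(-468) = 1404)
n*a = 1404*(-106) = -148824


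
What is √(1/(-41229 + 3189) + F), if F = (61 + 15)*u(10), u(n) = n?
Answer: √274937894490/19020 ≈ 27.568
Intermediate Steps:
F = 760 (F = (61 + 15)*10 = 76*10 = 760)
√(1/(-41229 + 3189) + F) = √(1/(-41229 + 3189) + 760) = √(1/(-38040) + 760) = √(-1/38040 + 760) = √(28910399/38040) = √274937894490/19020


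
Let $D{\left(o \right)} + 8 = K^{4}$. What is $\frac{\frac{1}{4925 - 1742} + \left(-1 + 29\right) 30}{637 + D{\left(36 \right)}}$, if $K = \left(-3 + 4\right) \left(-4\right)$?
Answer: $\frac{2673721}{2816955} \approx 0.94915$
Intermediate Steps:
$K = -4$ ($K = 1 \left(-4\right) = -4$)
$D{\left(o \right)} = 248$ ($D{\left(o \right)} = -8 + \left(-4\right)^{4} = -8 + 256 = 248$)
$\frac{\frac{1}{4925 - 1742} + \left(-1 + 29\right) 30}{637 + D{\left(36 \right)}} = \frac{\frac{1}{4925 - 1742} + \left(-1 + 29\right) 30}{637 + 248} = \frac{\frac{1}{3183} + 28 \cdot 30}{885} = \left(\frac{1}{3183} + 840\right) \frac{1}{885} = \frac{2673721}{3183} \cdot \frac{1}{885} = \frac{2673721}{2816955}$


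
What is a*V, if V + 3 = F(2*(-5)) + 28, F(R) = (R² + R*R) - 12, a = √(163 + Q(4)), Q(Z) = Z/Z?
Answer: 426*√41 ≈ 2727.7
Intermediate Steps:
Q(Z) = 1
a = 2*√41 (a = √(163 + 1) = √164 = 2*√41 ≈ 12.806)
F(R) = -12 + 2*R² (F(R) = (R² + R²) - 12 = 2*R² - 12 = -12 + 2*R²)
V = 213 (V = -3 + ((-12 + 2*(2*(-5))²) + 28) = -3 + ((-12 + 2*(-10)²) + 28) = -3 + ((-12 + 2*100) + 28) = -3 + ((-12 + 200) + 28) = -3 + (188 + 28) = -3 + 216 = 213)
a*V = (2*√41)*213 = 426*√41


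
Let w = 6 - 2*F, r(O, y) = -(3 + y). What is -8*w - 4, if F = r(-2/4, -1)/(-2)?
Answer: -36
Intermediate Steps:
r(O, y) = -3 - y
F = 1 (F = (-3 - 1*(-1))/(-2) = (-3 + 1)*(-1/2) = -2*(-1/2) = 1)
w = 4 (w = 6 - 2*1 = 6 - 2 = 4)
-8*w - 4 = -8*4 - 4 = -32 - 4 = -36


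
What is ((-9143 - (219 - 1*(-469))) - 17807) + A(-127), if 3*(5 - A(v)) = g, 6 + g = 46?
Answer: -82939/3 ≈ -27646.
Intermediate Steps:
g = 40 (g = -6 + 46 = 40)
A(v) = -25/3 (A(v) = 5 - ⅓*40 = 5 - 40/3 = -25/3)
((-9143 - (219 - 1*(-469))) - 17807) + A(-127) = ((-9143 - (219 - 1*(-469))) - 17807) - 25/3 = ((-9143 - (219 + 469)) - 17807) - 25/3 = ((-9143 - 1*688) - 17807) - 25/3 = ((-9143 - 688) - 17807) - 25/3 = (-9831 - 17807) - 25/3 = -27638 - 25/3 = -82939/3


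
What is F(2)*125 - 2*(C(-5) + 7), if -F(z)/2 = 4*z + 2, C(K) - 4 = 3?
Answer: -2528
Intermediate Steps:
C(K) = 7 (C(K) = 4 + 3 = 7)
F(z) = -4 - 8*z (F(z) = -2*(4*z + 2) = -2*(2 + 4*z) = -4 - 8*z)
F(2)*125 - 2*(C(-5) + 7) = (-4 - 8*2)*125 - 2*(7 + 7) = (-4 - 16)*125 - 2*14 = -20*125 - 28 = -2500 - 28 = -2528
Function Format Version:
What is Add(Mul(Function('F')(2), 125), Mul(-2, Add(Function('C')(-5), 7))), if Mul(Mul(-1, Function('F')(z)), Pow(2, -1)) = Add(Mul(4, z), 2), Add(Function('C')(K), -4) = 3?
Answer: -2528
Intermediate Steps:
Function('C')(K) = 7 (Function('C')(K) = Add(4, 3) = 7)
Function('F')(z) = Add(-4, Mul(-8, z)) (Function('F')(z) = Mul(-2, Add(Mul(4, z), 2)) = Mul(-2, Add(2, Mul(4, z))) = Add(-4, Mul(-8, z)))
Add(Mul(Function('F')(2), 125), Mul(-2, Add(Function('C')(-5), 7))) = Add(Mul(Add(-4, Mul(-8, 2)), 125), Mul(-2, Add(7, 7))) = Add(Mul(Add(-4, -16), 125), Mul(-2, 14)) = Add(Mul(-20, 125), -28) = Add(-2500, -28) = -2528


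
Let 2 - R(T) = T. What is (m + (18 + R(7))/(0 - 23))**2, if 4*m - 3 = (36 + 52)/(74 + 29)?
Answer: 14250625/89794576 ≈ 0.15870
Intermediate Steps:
m = 397/412 (m = 3/4 + ((36 + 52)/(74 + 29))/4 = 3/4 + (88/103)/4 = 3/4 + (88*(1/103))/4 = 3/4 + (1/4)*(88/103) = 3/4 + 22/103 = 397/412 ≈ 0.96359)
R(T) = 2 - T
(m + (18 + R(7))/(0 - 23))**2 = (397/412 + (18 + (2 - 1*7))/(0 - 23))**2 = (397/412 + (18 + (2 - 7))/(-23))**2 = (397/412 + (18 - 5)*(-1/23))**2 = (397/412 + 13*(-1/23))**2 = (397/412 - 13/23)**2 = (3775/9476)**2 = 14250625/89794576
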